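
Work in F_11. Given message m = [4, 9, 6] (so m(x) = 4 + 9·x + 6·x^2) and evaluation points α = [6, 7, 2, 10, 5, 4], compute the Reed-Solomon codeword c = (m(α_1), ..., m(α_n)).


c = [10, 9, 2, 1, 1, 4]

Message polynomial: m(x) = 4 + 9·x + 6·x^2 (mod 11).
For each evaluation point α_i, compute m(α_i) mod 11:
  α_1 = 6: Horner steps 6 → 1 → 10, so m(6) = 10.
  α_2 = 7: Horner steps 6 → 7 → 9, so m(7) = 9.
  α_3 = 2: Horner steps 6 → 10 → 2, so m(2) = 2.
  α_4 = 10: Horner steps 6 → 3 → 1, so m(10) = 1.
  α_5 = 5: Horner steps 6 → 6 → 1, so m(5) = 1.
  α_6 = 4: Horner steps 6 → 0 → 4, so m(4) = 4.
Codeword c = [10, 9, 2, 1, 1, 4] ∈ F_11^6.


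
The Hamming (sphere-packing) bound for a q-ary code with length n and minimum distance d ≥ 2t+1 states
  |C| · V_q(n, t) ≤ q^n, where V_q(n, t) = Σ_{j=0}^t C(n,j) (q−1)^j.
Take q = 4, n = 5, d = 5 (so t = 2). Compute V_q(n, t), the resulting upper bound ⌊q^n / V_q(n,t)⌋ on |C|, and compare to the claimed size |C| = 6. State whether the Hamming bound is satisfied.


V_q(n, t) = 106, q^n = 1024, Hamming bound = 9, |C| = 6 ≤ bound (satisfied).

Step 1: Compute V_q(n, t) = Σ_{j=0}^2 C(n, j) (q−1)^j.
  j = 0: C(5,0)·(3)^0 = 1·1 = 1.
  j = 1: C(5,1)·(3)^1 = 5·3 = 15.
  j = 2: C(5,2)·(3)^2 = 10·9 = 90.
  V_q(n, t) = 1 + 15 + 90 = 106.
Step 2: q^n = 4^5 = 1024.
Step 3: Hamming bound ⌊q^n / V_q(n,t)⌋ = ⌊1024/106⌋ = 9.
Step 4: Compare |C| = 6 to 9: satisfied.
The claimed |C| lies below the Hamming bound.


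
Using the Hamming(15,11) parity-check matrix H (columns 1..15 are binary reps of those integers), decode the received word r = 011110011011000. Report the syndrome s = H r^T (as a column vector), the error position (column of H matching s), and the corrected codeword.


s = (0, 1, 1, 0)^T, error position = 6, corrected codeword c = 011111011011000

Compute s = H r^T mod 2 one row at a time:
  s_1 = 1 + 1 + 0 + 1 + 1 + 0 + 0 + 0 = 4 ≡ 0 (mod 2).
  s_2 = 1 + 1 + 0 + 0 + 1 + 0 + 0 + 0 = 3 ≡ 1 (mod 2).
  s_3 = 1 + 1 + 0 + 0 + 0 + 1 + 0 + 0 = 3 ≡ 1 (mod 2).
  s_4 = 0 + 1 + 1 + 0 + 1 + 1 + 0 + 0 = 4 ≡ 0 (mod 2).
s = (0, 1, 1, 0)^T — this equals column 6 of H (binary 0110), so error is at position 6.
Correct: flip bit 6 of r = 011110011011000 to get c = 011111011011000.


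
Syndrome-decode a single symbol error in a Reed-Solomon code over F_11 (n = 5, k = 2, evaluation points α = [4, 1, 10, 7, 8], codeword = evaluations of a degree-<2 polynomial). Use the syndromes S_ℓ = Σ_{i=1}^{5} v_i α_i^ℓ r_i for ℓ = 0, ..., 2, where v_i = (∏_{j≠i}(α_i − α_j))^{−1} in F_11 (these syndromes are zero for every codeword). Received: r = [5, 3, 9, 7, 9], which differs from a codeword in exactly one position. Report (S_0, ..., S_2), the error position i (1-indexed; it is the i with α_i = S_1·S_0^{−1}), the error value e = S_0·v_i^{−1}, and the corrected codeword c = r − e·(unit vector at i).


S = (6, 4, 10), error at position 5, error magnitude e = 5, c = [5, 3, 9, 7, 4].

Step 1: column multipliers v_i = (∏_{j≠i}(α_i − α_j))^{−1} mod 11.
  i = 1 (α = 4): (4−1)(4−10)(4−7)(4−8) = 3·(−6)·(−3)·(−4) = −216 ≡ 4, so v_1 = 4^{−1} = 3 (mod 11).
  i = 2 (α = 1): (1−4)(1−10)(1−7)(1−8) = (−3)·(−9)·(−6)·(−7) = 1134 ≡ 1, so v_2 = 1^{−1} = 1 (mod 11).
  i = 3 (α = 10): (10−4)(10−1)(10−7)(10−8) = 6·9·3·2 = 324 ≡ 5, so v_3 = 5^{−1} = 9 (mod 11).
  i = 4 (α = 7): (7−4)(7−1)(7−10)(7−8) = 3·6·(−3)·(−1) = 54 ≡ 10, so v_4 = 10^{−1} = 10 (mod 11).
  i = 5 (α = 8): (8−4)(8−1)(8−10)(8−7) = 4·7·(−2)·1 = −56 ≡ 10, so v_5 = 10^{−1} = 10 (mod 11).
  v = [3, 1, 9, 10, 10].
Step 2: syndromes of r = [5, 3, 9, 7, 9] (all sums mod 11).
  S_0 = Σ v_i r_i = 3·5 + 1·3 + 9·9 + 10·7 + 10·9 = 259 ≡ 6.
  S_1 = Σ v_i α_i r_i = 3·4·5 + 1·1·3 + 9·10·9 + 10·7·7 + 10·8·9 = 2083 ≡ 4.
  α_i^2 mod 11 = [5, 1, 1, 5, 9].
  S_2 = Σ v_i α_i^2 r_i = 3·5·5 + 1·1·3 + 9·1·9 + 10·5·7 + 10·9·9 = 1319 ≡ 10.
  S = (6, 4, 10) ≠ 0, so r is not a codeword (an error is present).
Step 3: locate the error. For a single error e at position i, S_ℓ = v_i·e·α_i^ℓ, so α_err = S_1/S_0.
  S_0^{−1} = 6^{−1} = 2 (mod 11), so α_err = 4·2 = 8 ≡ 8 = α_5. Error position i = 5.
  Consistency check: S_2/S_1 = 10·3 = 30 ≡ 8 = α_err ✓ (single-error assumption holds).
Step 4: error magnitude e = S_0/v_5 = S_0·∏_{j≠5}(α_5 − α_j) = 6·10 = 60 ≡ 5 (mod 11).
Step 5: correct position 5: c_5 = r_5 − e = 9 − 5 ≡ 4 (mod 11). Hence c = [5, 3, 9, 7, 4].
  Check: interpolating c through the α_i gives m(x) = 6 + 8·x (degree < 2) with m(α_i) = c_i for every i, so c is indeed a codeword.


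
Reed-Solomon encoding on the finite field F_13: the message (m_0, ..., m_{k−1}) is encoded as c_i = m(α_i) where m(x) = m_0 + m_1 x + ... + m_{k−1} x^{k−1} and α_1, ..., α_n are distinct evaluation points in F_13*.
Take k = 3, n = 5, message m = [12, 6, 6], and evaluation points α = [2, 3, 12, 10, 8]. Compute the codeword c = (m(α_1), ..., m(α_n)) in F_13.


c = [9, 6, 12, 9, 2]

Message polynomial: m(x) = 12 + 6·x + 6·x^2 (mod 13).
For each evaluation point α_i, compute m(α_i) mod 13:
  α_1 = 2: Horner steps 6 → 5 → 9, so m(2) = 9.
  α_2 = 3: Horner steps 6 → 11 → 6, so m(3) = 6.
  α_3 = 12: Horner steps 6 → 0 → 12, so m(12) = 12.
  α_4 = 10: Horner steps 6 → 1 → 9, so m(10) = 9.
  α_5 = 8: Horner steps 6 → 2 → 2, so m(8) = 2.
Codeword c = [9, 6, 12, 9, 2] ∈ F_13^5.


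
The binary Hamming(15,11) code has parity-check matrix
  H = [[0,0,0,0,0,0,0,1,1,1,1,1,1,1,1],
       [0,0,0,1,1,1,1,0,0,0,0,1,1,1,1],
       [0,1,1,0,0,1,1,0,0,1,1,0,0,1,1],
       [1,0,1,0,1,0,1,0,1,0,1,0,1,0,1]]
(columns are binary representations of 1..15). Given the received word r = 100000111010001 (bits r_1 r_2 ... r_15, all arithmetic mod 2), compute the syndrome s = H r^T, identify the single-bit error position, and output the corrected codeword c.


s = (0, 0, 1, 1)^T, error position = 3, corrected codeword c = 101000111010001

Compute s = H r^T mod 2 one row at a time:
  s_1 = 1 + 1 + 0 + 1 + 0 + 0 + 0 + 1 = 4 ≡ 0 (mod 2).
  s_2 = 0 + 0 + 0 + 1 + 0 + 0 + 0 + 1 = 2 ≡ 0 (mod 2).
  s_3 = 0 + 0 + 0 + 1 + 0 + 1 + 0 + 1 = 3 ≡ 1 (mod 2).
  s_4 = 1 + 0 + 0 + 1 + 1 + 1 + 0 + 1 = 5 ≡ 1 (mod 2).
s = (0, 0, 1, 1)^T — this equals column 3 of H (binary 0011), so error is at position 3.
Correct: flip bit 3 of r = 100000111010001 to get c = 101000111010001.


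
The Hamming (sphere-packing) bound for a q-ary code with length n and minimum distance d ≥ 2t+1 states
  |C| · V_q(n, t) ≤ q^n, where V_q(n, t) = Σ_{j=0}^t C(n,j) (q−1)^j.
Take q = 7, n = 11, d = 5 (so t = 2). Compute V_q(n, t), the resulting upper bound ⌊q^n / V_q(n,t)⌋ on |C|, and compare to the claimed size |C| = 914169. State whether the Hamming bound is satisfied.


V_q(n, t) = 2047, q^n = 1977326743, Hamming bound = 965963, |C| = 914169 ≤ bound (satisfied).

Step 1: Compute V_q(n, t) = Σ_{j=0}^2 C(n, j) (q−1)^j.
  j = 0: C(11,0)·(6)^0 = 1·1 = 1.
  j = 1: C(11,1)·(6)^1 = 11·6 = 66.
  j = 2: C(11,2)·(6)^2 = 55·36 = 1980.
  V_q(n, t) = 1 + 66 + 1980 = 2047.
Step 2: q^n = 7^11 = 1977326743.
Step 3: Hamming bound ⌊q^n / V_q(n,t)⌋ = ⌊1977326743/2047⌋ = 965963.
Step 4: Compare |C| = 914169 to 965963: satisfied.
The claimed |C| lies below the Hamming bound.


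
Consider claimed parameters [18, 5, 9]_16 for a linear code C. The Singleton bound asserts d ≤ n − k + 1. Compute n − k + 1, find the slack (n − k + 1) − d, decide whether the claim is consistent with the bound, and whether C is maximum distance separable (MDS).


Singleton RHS = n − k + 1 = 14, slack = 5, bound satisfied, not MDS.

Singleton bound: d ≤ n − k + 1.
Here n = 18, k = 5, so n − k + 1 = 14.
Given d = 9, check d ≤ 14: YES.
Slack = (n − k + 1) − d = 5.
The code is NOT MDS (slack = 5 > 0).
Description: the claimed parameters are [18, 5, 9]_16; such a code would be non-MDS.


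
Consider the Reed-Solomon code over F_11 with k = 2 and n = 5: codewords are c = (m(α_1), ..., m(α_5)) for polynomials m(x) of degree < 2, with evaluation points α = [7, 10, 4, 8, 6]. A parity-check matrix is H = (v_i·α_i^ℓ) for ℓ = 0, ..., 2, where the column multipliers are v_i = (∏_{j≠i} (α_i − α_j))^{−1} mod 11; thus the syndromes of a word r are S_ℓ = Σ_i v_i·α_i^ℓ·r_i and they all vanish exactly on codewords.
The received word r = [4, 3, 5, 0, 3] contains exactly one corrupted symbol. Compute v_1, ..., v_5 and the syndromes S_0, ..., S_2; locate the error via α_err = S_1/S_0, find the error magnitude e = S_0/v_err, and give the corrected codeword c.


S = (1, 6, 3), error at position 5, error magnitude e = 6, c = [4, 3, 5, 0, 8].

Step 1: column multipliers v_i = (∏_{j≠i}(α_i − α_j))^{−1} mod 11.
  i = 1 (α = 7): (7−10)(7−4)(7−8)(7−6) = (−3)·3·(−1)·1 = 9 ≡ 9, so v_1 = 9^{−1} = 5 (mod 11).
  i = 2 (α = 10): (10−7)(10−4)(10−8)(10−6) = 3·6·2·4 = 144 ≡ 1, so v_2 = 1^{−1} = 1 (mod 11).
  i = 3 (α = 4): (4−7)(4−10)(4−8)(4−6) = (−3)·(−6)·(−4)·(−2) = 144 ≡ 1, so v_3 = 1^{−1} = 1 (mod 11).
  i = 4 (α = 8): (8−7)(8−10)(8−4)(8−6) = 1·(−2)·4·2 = −16 ≡ 6, so v_4 = 6^{−1} = 2 (mod 11).
  i = 5 (α = 6): (6−7)(6−10)(6−4)(6−8) = (−1)·(−4)·2·(−2) = −16 ≡ 6, so v_5 = 6^{−1} = 2 (mod 11).
  v = [5, 1, 1, 2, 2].
Step 2: syndromes of r = [4, 3, 5, 0, 3] (all sums mod 11).
  S_0 = Σ v_i r_i = 5·4 + 1·3 + 1·5 + 2·0 + 2·3 = 34 ≡ 1.
  S_1 = Σ v_i α_i r_i = 5·7·4 + 1·10·3 + 1·4·5 + 2·8·0 + 2·6·3 = 226 ≡ 6.
  α_i^2 mod 11 = [5, 1, 5, 9, 3].
  S_2 = Σ v_i α_i^2 r_i = 5·5·4 + 1·1·3 + 1·5·5 + 2·9·0 + 2·3·3 = 146 ≡ 3.
  S = (1, 6, 3) ≠ 0, so r is not a codeword (an error is present).
Step 3: locate the error. For a single error e at position i, S_ℓ = v_i·e·α_i^ℓ, so α_err = S_1/S_0.
  S_0^{−1} = 1^{−1} = 1 (mod 11), so α_err = 6·1 = 6 ≡ 6 = α_5. Error position i = 5.
  Consistency check: S_2/S_1 = 3·2 = 6 ≡ 6 = α_err ✓ (single-error assumption holds).
Step 4: error magnitude e = S_0/v_5 = S_0·∏_{j≠5}(α_5 − α_j) = 1·6 = 6 ≡ 6 (mod 11).
Step 5: correct position 5: c_5 = r_5 − e = 3 − 6 ≡ 8 (mod 11). Hence c = [4, 3, 5, 0, 8].
  Check: interpolating c through the α_i gives m(x) = 10 + 7·x (degree < 2) with m(α_i) = c_i for every i, so c is indeed a codeword.


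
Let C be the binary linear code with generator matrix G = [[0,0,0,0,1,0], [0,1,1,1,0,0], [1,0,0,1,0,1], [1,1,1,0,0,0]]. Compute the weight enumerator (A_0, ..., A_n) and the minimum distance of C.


Weight distribution: A_0 = 1, A_1 = 2, A_2 = 2, A_3 = 4, A_4 = 5, A_5 = 2. Minimum distance d = 1.

Enumerate all 2^4 = 16 messages m ∈ F_2^4.
For each, compute codeword c = mG in F_2^6, then tally its weight.
  m = 0000 → c = 000000, weight = 0.
  m = 1000 → c = 000010, weight = 1.
  m = 0100 → c = 011100, weight = 3.
  m = 1100 → c = 011110, weight = 4.
  m = 0010 → c = 100101, weight = 3.
  m = 1010 → c = 100111, weight = 4.
  m = 0110 → c = 111001, weight = 4.
  m = 1110 → c = 111011, weight = 5.
  m = 0001 → c = 111000, weight = 3.
  m = 1001 → c = 111010, weight = 4.
  m = 0101 → c = 100100, weight = 2.
  m = 1101 → c = 100110, weight = 3.
  m = 0011 → c = 011101, weight = 4.
  m = 1011 → c = 011111, weight = 5.
  m = 0111 → c = 000001, weight = 1.
  m = 1111 → c = 000011, weight = 2.
Tally weights:
  weight 0: 1 codewords.
  weight 1: 2 codewords.
  weight 2: 2 codewords.
  weight 3: 4 codewords.
  weight 4: 5 codewords.
  weight 5: 2 codewords.
Minimum distance d = smallest w > 0 with A_w > 0 = 1.
Sanity: Σ A_w = 16 = 2^4 = 16 ✓.


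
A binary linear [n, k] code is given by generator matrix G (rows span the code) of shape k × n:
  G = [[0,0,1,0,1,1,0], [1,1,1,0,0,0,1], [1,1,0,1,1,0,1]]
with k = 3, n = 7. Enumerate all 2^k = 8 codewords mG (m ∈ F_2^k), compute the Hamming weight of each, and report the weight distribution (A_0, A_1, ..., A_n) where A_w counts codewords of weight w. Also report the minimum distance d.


Weight distribution: A_0 = 1, A_2 = 1, A_3 = 2, A_4 = 1, A_5 = 2, A_6 = 1. Minimum distance d = 2.

Enumerate all 2^3 = 8 messages m ∈ F_2^3.
For each, compute codeword c = mG in F_2^7, then tally its weight.
  m = 000 → c = 0000000, weight = 0.
  m = 100 → c = 0010110, weight = 3.
  m = 010 → c = 1110001, weight = 4.
  m = 110 → c = 1100111, weight = 5.
  m = 001 → c = 1101101, weight = 5.
  m = 101 → c = 1111011, weight = 6.
  m = 011 → c = 0011100, weight = 3.
  m = 111 → c = 0001010, weight = 2.
Tally weights:
  weight 0: 1 codewords.
  weight 2: 1 codewords.
  weight 3: 2 codewords.
  weight 4: 1 codewords.
  weight 5: 2 codewords.
  weight 6: 1 codewords.
Minimum distance d = smallest w > 0 with A_w > 0 = 2.
Sanity: Σ A_w = 8 = 2^3 = 8 ✓.


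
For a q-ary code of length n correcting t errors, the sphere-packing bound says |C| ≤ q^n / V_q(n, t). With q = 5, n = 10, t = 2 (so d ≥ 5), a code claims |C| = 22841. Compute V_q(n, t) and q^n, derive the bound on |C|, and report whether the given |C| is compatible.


V_q(n, t) = 761, q^n = 9765625, Hamming bound = 12832, |C| = 22841 > bound (violated).

Step 1: Compute V_q(n, t) = Σ_{j=0}^2 C(n, j) (q−1)^j.
  j = 0: C(10,0)·(4)^0 = 1·1 = 1.
  j = 1: C(10,1)·(4)^1 = 10·4 = 40.
  j = 2: C(10,2)·(4)^2 = 45·16 = 720.
  V_q(n, t) = 1 + 40 + 720 = 761.
Step 2: q^n = 5^10 = 9765625.
Step 3: Hamming bound ⌊q^n / V_q(n,t)⌋ = ⌊9765625/761⌋ = 12832.
Step 4: Compare |C| = 22841 to 12832: violated.
The claimed |C| lies above the Hamming bound, so no 5-ary code of length 10 with d ≥ 5 can have 22841 codewords.


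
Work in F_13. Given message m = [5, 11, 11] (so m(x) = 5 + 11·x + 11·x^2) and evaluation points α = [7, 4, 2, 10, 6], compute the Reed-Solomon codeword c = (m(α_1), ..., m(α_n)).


c = [10, 4, 6, 6, 12]

Message polynomial: m(x) = 5 + 11·x + 11·x^2 (mod 13).
For each evaluation point α_i, compute m(α_i) mod 13:
  α_1 = 7: Horner steps 11 → 10 → 10, so m(7) = 10.
  α_2 = 4: Horner steps 11 → 3 → 4, so m(4) = 4.
  α_3 = 2: Horner steps 11 → 7 → 6, so m(2) = 6.
  α_4 = 10: Horner steps 11 → 4 → 6, so m(10) = 6.
  α_5 = 6: Horner steps 11 → 12 → 12, so m(6) = 12.
Codeword c = [10, 4, 6, 6, 12] ∈ F_13^5.


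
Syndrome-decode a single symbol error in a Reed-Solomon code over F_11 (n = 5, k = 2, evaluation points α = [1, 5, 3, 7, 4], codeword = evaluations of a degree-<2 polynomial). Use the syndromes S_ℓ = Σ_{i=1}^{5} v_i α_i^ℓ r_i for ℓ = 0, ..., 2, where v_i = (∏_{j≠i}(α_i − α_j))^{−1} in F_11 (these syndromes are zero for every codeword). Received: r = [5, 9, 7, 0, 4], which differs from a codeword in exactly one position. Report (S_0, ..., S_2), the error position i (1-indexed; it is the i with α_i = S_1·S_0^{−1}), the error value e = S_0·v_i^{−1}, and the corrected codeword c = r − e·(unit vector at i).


S = (2, 8, 10), error at position 5, error magnitude e = 7, c = [5, 9, 7, 0, 8].

Step 1: column multipliers v_i = (∏_{j≠i}(α_i − α_j))^{−1} mod 11.
  i = 1 (α = 1): (1−5)(1−3)(1−7)(1−4) = (−4)·(−2)·(−6)·(−3) = 144 ≡ 1, so v_1 = 1^{−1} = 1 (mod 11).
  i = 2 (α = 5): (5−1)(5−3)(5−7)(5−4) = 4·2·(−2)·1 = −16 ≡ 6, so v_2 = 6^{−1} = 2 (mod 11).
  i = 3 (α = 3): (3−1)(3−5)(3−7)(3−4) = 2·(−2)·(−4)·(−1) = −16 ≡ 6, so v_3 = 6^{−1} = 2 (mod 11).
  i = 4 (α = 7): (7−1)(7−5)(7−3)(7−4) = 6·2·4·3 = 144 ≡ 1, so v_4 = 1^{−1} = 1 (mod 11).
  i = 5 (α = 4): (4−1)(4−5)(4−3)(4−7) = 3·(−1)·1·(−3) = 9 ≡ 9, so v_5 = 9^{−1} = 5 (mod 11).
  v = [1, 2, 2, 1, 5].
Step 2: syndromes of r = [5, 9, 7, 0, 4] (all sums mod 11).
  S_0 = Σ v_i r_i = 1·5 + 2·9 + 2·7 + 1·0 + 5·4 = 57 ≡ 2.
  S_1 = Σ v_i α_i r_i = 1·1·5 + 2·5·9 + 2·3·7 + 1·7·0 + 5·4·4 = 217 ≡ 8.
  α_i^2 mod 11 = [1, 3, 9, 5, 5].
  S_2 = Σ v_i α_i^2 r_i = 1·1·5 + 2·3·9 + 2·9·7 + 1·5·0 + 5·5·4 = 285 ≡ 10.
  S = (2, 8, 10) ≠ 0, so r is not a codeword (an error is present).
Step 3: locate the error. For a single error e at position i, S_ℓ = v_i·e·α_i^ℓ, so α_err = S_1/S_0.
  S_0^{−1} = 2^{−1} = 6 (mod 11), so α_err = 8·6 = 48 ≡ 4 = α_5. Error position i = 5.
  Consistency check: S_2/S_1 = 10·7 = 70 ≡ 4 = α_err ✓ (single-error assumption holds).
Step 4: error magnitude e = S_0/v_5 = S_0·∏_{j≠5}(α_5 − α_j) = 2·9 = 18 ≡ 7 (mod 11).
Step 5: correct position 5: c_5 = r_5 − e = 4 − 7 ≡ 8 (mod 11). Hence c = [5, 9, 7, 0, 8].
  Check: interpolating c through the α_i gives m(x) = 4 + 1·x (degree < 2) with m(α_i) = c_i for every i, so c is indeed a codeword.


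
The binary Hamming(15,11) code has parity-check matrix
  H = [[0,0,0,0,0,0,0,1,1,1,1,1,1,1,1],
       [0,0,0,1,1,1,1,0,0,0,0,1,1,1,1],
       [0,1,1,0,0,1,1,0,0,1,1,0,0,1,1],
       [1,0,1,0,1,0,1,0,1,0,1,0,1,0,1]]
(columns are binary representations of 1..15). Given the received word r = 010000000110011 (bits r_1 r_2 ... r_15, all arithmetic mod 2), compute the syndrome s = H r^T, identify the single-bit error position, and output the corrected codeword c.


s = (0, 0, 1, 0)^T, error position = 2, corrected codeword c = 000000000110011

Compute s = H r^T mod 2 one row at a time:
  s_1 = 0 + 0 + 1 + 1 + 0 + 0 + 1 + 1 = 4 ≡ 0 (mod 2).
  s_2 = 0 + 0 + 0 + 0 + 0 + 0 + 1 + 1 = 2 ≡ 0 (mod 2).
  s_3 = 1 + 0 + 0 + 0 + 1 + 1 + 1 + 1 = 5 ≡ 1 (mod 2).
  s_4 = 0 + 0 + 0 + 0 + 0 + 1 + 0 + 1 = 2 ≡ 0 (mod 2).
s = (0, 0, 1, 0)^T — this equals column 2 of H (binary 0010), so error is at position 2.
Correct: flip bit 2 of r = 010000000110011 to get c = 000000000110011.


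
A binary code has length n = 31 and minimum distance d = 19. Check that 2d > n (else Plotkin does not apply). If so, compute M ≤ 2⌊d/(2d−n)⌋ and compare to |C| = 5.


Plotkin bound M ≤ 4; given |C| = 5 > bound (violated).

Check applicability: 2d = 38, n = 31.
2d − n = 7 > 0, so Plotkin applies.
Compute d/(2d−n) = 19/7 ≈ 2.7143.
⌊d/(2d−n)⌋ = 2.
Plotkin bound: M ≤ 2·2 = 4.
Given |C| = 5, check: VIOLATED.
This |C| is above the Plotkin bound, so no binary code with n = 31, d = 19 and 5 codewords exists.


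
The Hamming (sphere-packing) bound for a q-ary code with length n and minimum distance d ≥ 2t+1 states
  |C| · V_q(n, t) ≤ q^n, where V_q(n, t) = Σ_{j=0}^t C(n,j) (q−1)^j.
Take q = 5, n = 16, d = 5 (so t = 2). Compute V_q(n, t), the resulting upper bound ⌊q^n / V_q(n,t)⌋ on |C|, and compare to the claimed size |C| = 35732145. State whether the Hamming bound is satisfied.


V_q(n, t) = 1985, q^n = 152587890625, Hamming bound = 76870473, |C| = 35732145 ≤ bound (satisfied).

Step 1: Compute V_q(n, t) = Σ_{j=0}^2 C(n, j) (q−1)^j.
  j = 0: C(16,0)·(4)^0 = 1·1 = 1.
  j = 1: C(16,1)·(4)^1 = 16·4 = 64.
  j = 2: C(16,2)·(4)^2 = 120·16 = 1920.
  V_q(n, t) = 1 + 64 + 1920 = 1985.
Step 2: q^n = 5^16 = 152587890625.
Step 3: Hamming bound ⌊q^n / V_q(n,t)⌋ = ⌊152587890625/1985⌋ = 76870473.
Step 4: Compare |C| = 35732145 to 76870473: satisfied.
The claimed |C| lies below the Hamming bound.


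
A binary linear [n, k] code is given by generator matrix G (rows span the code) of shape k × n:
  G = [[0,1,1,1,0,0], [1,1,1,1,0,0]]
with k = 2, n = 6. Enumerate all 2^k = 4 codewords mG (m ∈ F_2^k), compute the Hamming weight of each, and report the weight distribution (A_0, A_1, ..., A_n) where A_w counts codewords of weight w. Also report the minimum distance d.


Weight distribution: A_0 = 1, A_1 = 1, A_3 = 1, A_4 = 1. Minimum distance d = 1.

Enumerate all 2^2 = 4 messages m ∈ F_2^2.
For each, compute codeword c = mG in F_2^6, then tally its weight.
  m = 00 → c = 000000, weight = 0.
  m = 10 → c = 011100, weight = 3.
  m = 01 → c = 111100, weight = 4.
  m = 11 → c = 100000, weight = 1.
Tally weights:
  weight 0: 1 codewords.
  weight 1: 1 codewords.
  weight 3: 1 codewords.
  weight 4: 1 codewords.
Minimum distance d = smallest w > 0 with A_w > 0 = 1.
Sanity: Σ A_w = 4 = 2^2 = 4 ✓.


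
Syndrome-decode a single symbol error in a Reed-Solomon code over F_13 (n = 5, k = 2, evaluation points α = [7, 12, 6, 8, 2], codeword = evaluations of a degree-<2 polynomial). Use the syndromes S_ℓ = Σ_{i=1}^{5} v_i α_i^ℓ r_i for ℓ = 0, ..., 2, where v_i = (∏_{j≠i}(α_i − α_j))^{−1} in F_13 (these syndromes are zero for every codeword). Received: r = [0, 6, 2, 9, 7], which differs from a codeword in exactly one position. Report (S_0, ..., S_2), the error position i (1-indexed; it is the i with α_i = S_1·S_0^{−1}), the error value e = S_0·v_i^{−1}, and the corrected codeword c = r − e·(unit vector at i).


S = (6, 10, 8), error at position 3, error magnitude e = 11, c = [0, 6, 4, 9, 7].

Step 1: column multipliers v_i = (∏_{j≠i}(α_i − α_j))^{−1} mod 13.
  i = 1 (α = 7): (7−12)(7−6)(7−8)(7−2) = (−5)·1·(−1)·5 = 25 ≡ 12, so v_1 = 12^{−1} = 12 (mod 13).
  i = 2 (α = 12): (12−7)(12−6)(12−8)(12−2) = 5·6·4·10 = 1200 ≡ 4, so v_2 = 4^{−1} = 10 (mod 13).
  i = 3 (α = 6): (6−7)(6−12)(6−8)(6−2) = (−1)·(−6)·(−2)·4 = −48 ≡ 4, so v_3 = 4^{−1} = 10 (mod 13).
  i = 4 (α = 8): (8−7)(8−12)(8−6)(8−2) = 1·(−4)·2·6 = −48 ≡ 4, so v_4 = 4^{−1} = 10 (mod 13).
  i = 5 (α = 2): (2−7)(2−12)(2−6)(2−8) = (−5)·(−10)·(−4)·(−6) = 1200 ≡ 4, so v_5 = 4^{−1} = 10 (mod 13).
  v = [12, 10, 10, 10, 10].
Step 2: syndromes of r = [0, 6, 2, 9, 7] (all sums mod 13).
  S_0 = Σ v_i r_i = 12·0 + 10·6 + 10·2 + 10·9 + 10·7 = 240 ≡ 6.
  S_1 = Σ v_i α_i r_i = 12·7·0 + 10·12·6 + 10·6·2 + 10·8·9 + 10·2·7 = 1700 ≡ 10.
  α_i^2 mod 13 = [10, 1, 10, 12, 4].
  S_2 = Σ v_i α_i^2 r_i = 12·10·0 + 10·1·6 + 10·10·2 + 10·12·9 + 10·4·7 = 1620 ≡ 8.
  S = (6, 10, 8) ≠ 0, so r is not a codeword (an error is present).
Step 3: locate the error. For a single error e at position i, S_ℓ = v_i·e·α_i^ℓ, so α_err = S_1/S_0.
  S_0^{−1} = 6^{−1} = 11 (mod 13), so α_err = 10·11 = 110 ≡ 6 = α_3. Error position i = 3.
  Consistency check: S_2/S_1 = 8·4 = 32 ≡ 6 = α_err ✓ (single-error assumption holds).
Step 4: error magnitude e = S_0/v_3 = S_0·∏_{j≠3}(α_3 − α_j) = 6·4 = 24 ≡ 11 (mod 13).
Step 5: correct position 3: c_3 = r_3 − e = 2 − 11 ≡ 4 (mod 13). Hence c = [0, 6, 4, 9, 7].
  Check: interpolating c through the α_i gives m(x) = 2 + 9·x (degree < 2) with m(α_i) = c_i for every i, so c is indeed a codeword.


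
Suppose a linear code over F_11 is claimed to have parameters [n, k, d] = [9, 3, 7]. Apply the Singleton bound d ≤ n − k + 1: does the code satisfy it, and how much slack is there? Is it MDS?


Singleton RHS = n − k + 1 = 7, slack = 0, bound satisfied, MDS.

Singleton bound: d ≤ n − k + 1.
Here n = 9, k = 3, so n − k + 1 = 7.
Given d = 7, check d ≤ 7: YES.
Slack = (n − k + 1) − d = 0.
The code is MDS (slack = 0).
Description: the claimed parameters are [9, 3, 7]_11; such a code would be MDS (meets Singleton bound).


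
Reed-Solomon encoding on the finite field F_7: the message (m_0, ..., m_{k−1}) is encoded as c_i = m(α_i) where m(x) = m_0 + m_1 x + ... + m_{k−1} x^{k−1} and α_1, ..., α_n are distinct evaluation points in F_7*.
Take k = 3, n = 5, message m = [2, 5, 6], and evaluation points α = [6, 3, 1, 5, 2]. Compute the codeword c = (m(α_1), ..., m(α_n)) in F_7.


c = [3, 1, 6, 2, 1]

Message polynomial: m(x) = 2 + 5·x + 6·x^2 (mod 7).
For each evaluation point α_i, compute m(α_i) mod 7:
  α_1 = 6: Horner steps 6 → 6 → 3, so m(6) = 3.
  α_2 = 3: Horner steps 6 → 2 → 1, so m(3) = 1.
  α_3 = 1: Horner steps 6 → 4 → 6, so m(1) = 6.
  α_4 = 5: Horner steps 6 → 0 → 2, so m(5) = 2.
  α_5 = 2: Horner steps 6 → 3 → 1, so m(2) = 1.
Codeword c = [3, 1, 6, 2, 1] ∈ F_7^5.


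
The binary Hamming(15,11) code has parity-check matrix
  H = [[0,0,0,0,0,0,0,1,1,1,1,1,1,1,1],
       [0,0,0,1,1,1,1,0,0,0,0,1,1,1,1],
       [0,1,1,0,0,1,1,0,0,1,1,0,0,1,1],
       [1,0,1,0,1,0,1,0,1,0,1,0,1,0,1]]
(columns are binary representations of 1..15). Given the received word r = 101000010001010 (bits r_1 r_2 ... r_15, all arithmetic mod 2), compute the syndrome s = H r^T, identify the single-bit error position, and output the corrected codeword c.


s = (1, 0, 0, 0)^T, error position = 8, corrected codeword c = 101000000001010

Compute s = H r^T mod 2 one row at a time:
  s_1 = 1 + 0 + 0 + 0 + 1 + 0 + 1 + 0 = 3 ≡ 1 (mod 2).
  s_2 = 0 + 0 + 0 + 0 + 1 + 0 + 1 + 0 = 2 ≡ 0 (mod 2).
  s_3 = 0 + 1 + 0 + 0 + 0 + 0 + 1 + 0 = 2 ≡ 0 (mod 2).
  s_4 = 1 + 1 + 0 + 0 + 0 + 0 + 0 + 0 = 2 ≡ 0 (mod 2).
s = (1, 0, 0, 0)^T — this equals column 8 of H (binary 1000), so error is at position 8.
Correct: flip bit 8 of r = 101000010001010 to get c = 101000000001010.


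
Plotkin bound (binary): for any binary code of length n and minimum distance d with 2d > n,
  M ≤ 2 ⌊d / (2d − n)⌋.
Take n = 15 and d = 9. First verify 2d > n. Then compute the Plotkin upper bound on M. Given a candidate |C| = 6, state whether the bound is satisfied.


Plotkin bound M ≤ 6; given |C| = 6 ≤ bound (satisfied).

Check applicability: 2d = 18, n = 15.
2d − n = 3 > 0, so Plotkin applies.
Compute d/(2d−n) = 9/3 ≈ 3.0000.
⌊d/(2d−n)⌋ = 3.
Plotkin bound: M ≤ 2·3 = 6.
Given |C| = 6, check: satisfied.
This |C| is at the Plotkin bound.


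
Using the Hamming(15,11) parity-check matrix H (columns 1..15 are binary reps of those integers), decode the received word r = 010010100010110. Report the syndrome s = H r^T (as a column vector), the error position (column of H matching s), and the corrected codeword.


s = (1, 0, 0, 0)^T, error position = 8, corrected codeword c = 010010110010110

Compute s = H r^T mod 2 one row at a time:
  s_1 = 0 + 0 + 0 + 1 + 0 + 1 + 1 + 0 = 3 ≡ 1 (mod 2).
  s_2 = 0 + 1 + 0 + 1 + 0 + 1 + 1 + 0 = 4 ≡ 0 (mod 2).
  s_3 = 1 + 0 + 0 + 1 + 0 + 1 + 1 + 0 = 4 ≡ 0 (mod 2).
  s_4 = 0 + 0 + 1 + 1 + 0 + 1 + 1 + 0 = 4 ≡ 0 (mod 2).
s = (1, 0, 0, 0)^T — this equals column 8 of H (binary 1000), so error is at position 8.
Correct: flip bit 8 of r = 010010100010110 to get c = 010010110010110.


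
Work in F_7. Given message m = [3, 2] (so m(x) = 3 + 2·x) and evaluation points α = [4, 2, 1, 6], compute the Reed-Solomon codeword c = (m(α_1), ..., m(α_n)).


c = [4, 0, 5, 1]

Message polynomial: m(x) = 3 + 2·x (mod 7).
For each evaluation point α_i, compute m(α_i) mod 7:
  α_1 = 4: Horner steps 2 → 4, so m(4) = 4.
  α_2 = 2: Horner steps 2 → 0, so m(2) = 0.
  α_3 = 1: Horner steps 2 → 5, so m(1) = 5.
  α_4 = 6: Horner steps 2 → 1, so m(6) = 1.
Codeword c = [4, 0, 5, 1] ∈ F_7^4.


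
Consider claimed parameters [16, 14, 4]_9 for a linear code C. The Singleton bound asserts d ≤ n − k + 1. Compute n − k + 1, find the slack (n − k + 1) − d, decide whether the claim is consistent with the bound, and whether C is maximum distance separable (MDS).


Singleton RHS = n − k + 1 = 3, slack = -1, bound violated (no such code; not MDS).

Singleton bound: d ≤ n − k + 1.
Here n = 16, k = 14, so n − k + 1 = 3.
Given d = 4, check d ≤ 3: NO.
Slack = (n − k + 1) − d = -1.
The slack is negative: d = 4 exceeds n − k + 1 = 3 by 1, so the Singleton bound is violated and no linear [16, 14, 4]_9 code can exist. In particular it is not MDS (MDS requires d = n − k + 1 exactly).
Description: the claimed parameters are [16, 14, 4]_9; such a code would be impossible (violates the Singleton bound).


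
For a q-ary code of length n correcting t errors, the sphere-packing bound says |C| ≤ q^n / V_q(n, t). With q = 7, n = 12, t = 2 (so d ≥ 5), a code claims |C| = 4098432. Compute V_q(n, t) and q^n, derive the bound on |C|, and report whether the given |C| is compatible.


V_q(n, t) = 2449, q^n = 13841287201, Hamming bound = 5651811, |C| = 4098432 ≤ bound (satisfied).

Step 1: Compute V_q(n, t) = Σ_{j=0}^2 C(n, j) (q−1)^j.
  j = 0: C(12,0)·(6)^0 = 1·1 = 1.
  j = 1: C(12,1)·(6)^1 = 12·6 = 72.
  j = 2: C(12,2)·(6)^2 = 66·36 = 2376.
  V_q(n, t) = 1 + 72 + 2376 = 2449.
Step 2: q^n = 7^12 = 13841287201.
Step 3: Hamming bound ⌊q^n / V_q(n,t)⌋ = ⌊13841287201/2449⌋ = 5651811.
Step 4: Compare |C| = 4098432 to 5651811: satisfied.
The claimed |C| lies below the Hamming bound.


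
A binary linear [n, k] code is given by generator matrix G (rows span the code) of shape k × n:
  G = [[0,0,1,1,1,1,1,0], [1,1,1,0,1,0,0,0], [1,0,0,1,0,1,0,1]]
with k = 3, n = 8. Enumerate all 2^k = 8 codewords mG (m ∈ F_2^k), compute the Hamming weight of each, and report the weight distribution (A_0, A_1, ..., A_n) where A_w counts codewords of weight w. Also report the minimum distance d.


Weight distribution: A_0 = 1, A_3 = 1, A_4 = 2, A_5 = 3, A_6 = 1. Minimum distance d = 3.

Enumerate all 2^3 = 8 messages m ∈ F_2^3.
For each, compute codeword c = mG in F_2^8, then tally its weight.
  m = 000 → c = 00000000, weight = 0.
  m = 100 → c = 00111110, weight = 5.
  m = 010 → c = 11101000, weight = 4.
  m = 110 → c = 11010110, weight = 5.
  m = 001 → c = 10010101, weight = 4.
  m = 101 → c = 10101011, weight = 5.
  m = 011 → c = 01111101, weight = 6.
  m = 111 → c = 01000011, weight = 3.
Tally weights:
  weight 0: 1 codewords.
  weight 3: 1 codewords.
  weight 4: 2 codewords.
  weight 5: 3 codewords.
  weight 6: 1 codewords.
Minimum distance d = smallest w > 0 with A_w > 0 = 3.
Sanity: Σ A_w = 8 = 2^3 = 8 ✓.


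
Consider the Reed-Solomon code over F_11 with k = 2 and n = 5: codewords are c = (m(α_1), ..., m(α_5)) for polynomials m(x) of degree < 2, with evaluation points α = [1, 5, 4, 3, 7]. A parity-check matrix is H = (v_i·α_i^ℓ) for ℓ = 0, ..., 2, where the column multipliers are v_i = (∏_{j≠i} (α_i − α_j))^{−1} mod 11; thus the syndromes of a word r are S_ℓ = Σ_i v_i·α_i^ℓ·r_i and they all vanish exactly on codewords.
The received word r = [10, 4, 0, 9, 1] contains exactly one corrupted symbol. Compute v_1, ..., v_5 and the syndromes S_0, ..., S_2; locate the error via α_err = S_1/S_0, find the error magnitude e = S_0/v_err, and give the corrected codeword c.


S = (4, 1, 3), error at position 4, error magnitude e = 2, c = [10, 4, 0, 7, 1].

Step 1: column multipliers v_i = (∏_{j≠i}(α_i − α_j))^{−1} mod 11.
  i = 1 (α = 1): (1−5)(1−4)(1−3)(1−7) = (−4)·(−3)·(−2)·(−6) = 144 ≡ 1, so v_1 = 1^{−1} = 1 (mod 11).
  i = 2 (α = 5): (5−1)(5−4)(5−3)(5−7) = 4·1·2·(−2) = −16 ≡ 6, so v_2 = 6^{−1} = 2 (mod 11).
  i = 3 (α = 4): (4−1)(4−5)(4−3)(4−7) = 3·(−1)·1·(−3) = 9 ≡ 9, so v_3 = 9^{−1} = 5 (mod 11).
  i = 4 (α = 3): (3−1)(3−5)(3−4)(3−7) = 2·(−2)·(−1)·(−4) = −16 ≡ 6, so v_4 = 6^{−1} = 2 (mod 11).
  i = 5 (α = 7): (7−1)(7−5)(7−4)(7−3) = 6·2·3·4 = 144 ≡ 1, so v_5 = 1^{−1} = 1 (mod 11).
  v = [1, 2, 5, 2, 1].
Step 2: syndromes of r = [10, 4, 0, 9, 1] (all sums mod 11).
  S_0 = Σ v_i r_i = 1·10 + 2·4 + 5·0 + 2·9 + 1·1 = 37 ≡ 4.
  S_1 = Σ v_i α_i r_i = 1·1·10 + 2·5·4 + 5·4·0 + 2·3·9 + 1·7·1 = 111 ≡ 1.
  α_i^2 mod 11 = [1, 3, 5, 9, 5].
  S_2 = Σ v_i α_i^2 r_i = 1·1·10 + 2·3·4 + 5·5·0 + 2·9·9 + 1·5·1 = 201 ≡ 3.
  S = (4, 1, 3) ≠ 0, so r is not a codeword (an error is present).
Step 3: locate the error. For a single error e at position i, S_ℓ = v_i·e·α_i^ℓ, so α_err = S_1/S_0.
  S_0^{−1} = 4^{−1} = 3 (mod 11), so α_err = 1·3 = 3 ≡ 3 = α_4. Error position i = 4.
  Consistency check: S_2/S_1 = 3·1 = 3 ≡ 3 = α_err ✓ (single-error assumption holds).
Step 4: error magnitude e = S_0/v_4 = S_0·∏_{j≠4}(α_4 − α_j) = 4·6 = 24 ≡ 2 (mod 11).
Step 5: correct position 4: c_4 = r_4 − e = 9 − 2 ≡ 7 (mod 11). Hence c = [10, 4, 0, 7, 1].
  Check: interpolating c through the α_i gives m(x) = 6 + 4·x (degree < 2) with m(α_i) = c_i for every i, so c is indeed a codeword.


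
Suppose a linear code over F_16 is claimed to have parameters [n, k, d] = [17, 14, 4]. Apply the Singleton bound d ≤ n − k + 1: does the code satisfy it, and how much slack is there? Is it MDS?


Singleton RHS = n − k + 1 = 4, slack = 0, bound satisfied, MDS.

Singleton bound: d ≤ n − k + 1.
Here n = 17, k = 14, so n − k + 1 = 4.
Given d = 4, check d ≤ 4: YES.
Slack = (n − k + 1) − d = 0.
The code is MDS (slack = 0).
Description: the claimed parameters are [17, 14, 4]_16; such a code would be MDS (meets Singleton bound).


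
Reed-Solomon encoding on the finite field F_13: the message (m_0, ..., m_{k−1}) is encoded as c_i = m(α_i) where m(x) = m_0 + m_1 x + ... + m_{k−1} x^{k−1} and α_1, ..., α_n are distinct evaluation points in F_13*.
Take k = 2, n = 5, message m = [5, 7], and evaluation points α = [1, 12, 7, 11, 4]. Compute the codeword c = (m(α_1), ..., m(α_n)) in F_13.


c = [12, 11, 2, 4, 7]

Message polynomial: m(x) = 5 + 7·x (mod 13).
For each evaluation point α_i, compute m(α_i) mod 13:
  α_1 = 1: Horner steps 7 → 12, so m(1) = 12.
  α_2 = 12: Horner steps 7 → 11, so m(12) = 11.
  α_3 = 7: Horner steps 7 → 2, so m(7) = 2.
  α_4 = 11: Horner steps 7 → 4, so m(11) = 4.
  α_5 = 4: Horner steps 7 → 7, so m(4) = 7.
Codeword c = [12, 11, 2, 4, 7] ∈ F_13^5.


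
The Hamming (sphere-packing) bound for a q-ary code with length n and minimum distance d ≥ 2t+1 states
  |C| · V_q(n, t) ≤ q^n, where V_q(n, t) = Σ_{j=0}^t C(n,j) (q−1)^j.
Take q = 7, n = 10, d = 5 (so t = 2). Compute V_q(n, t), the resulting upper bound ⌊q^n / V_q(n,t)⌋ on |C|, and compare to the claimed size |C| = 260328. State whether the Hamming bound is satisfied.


V_q(n, t) = 1681, q^n = 282475249, Hamming bound = 168040, |C| = 260328 > bound (violated).

Step 1: Compute V_q(n, t) = Σ_{j=0}^2 C(n, j) (q−1)^j.
  j = 0: C(10,0)·(6)^0 = 1·1 = 1.
  j = 1: C(10,1)·(6)^1 = 10·6 = 60.
  j = 2: C(10,2)·(6)^2 = 45·36 = 1620.
  V_q(n, t) = 1 + 60 + 1620 = 1681.
Step 2: q^n = 7^10 = 282475249.
Step 3: Hamming bound ⌊q^n / V_q(n,t)⌋ = ⌊282475249/1681⌋ = 168040.
Step 4: Compare |C| = 260328 to 168040: violated.
The claimed |C| lies above the Hamming bound, so no 7-ary code of length 10 with d ≥ 5 can have 260328 codewords.


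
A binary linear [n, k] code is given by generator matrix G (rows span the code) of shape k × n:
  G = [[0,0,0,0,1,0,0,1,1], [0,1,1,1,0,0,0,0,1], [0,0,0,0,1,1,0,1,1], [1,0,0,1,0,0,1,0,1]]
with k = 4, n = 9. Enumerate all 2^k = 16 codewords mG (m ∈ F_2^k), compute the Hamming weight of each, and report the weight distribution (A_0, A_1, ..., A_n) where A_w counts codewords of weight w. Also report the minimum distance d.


Weight distribution: A_0 = 1, A_1 = 1, A_3 = 1, A_4 = 4, A_5 = 5, A_6 = 2, A_7 = 1, A_8 = 1. Minimum distance d = 1.

Enumerate all 2^4 = 16 messages m ∈ F_2^4.
For each, compute codeword c = mG in F_2^9, then tally its weight.
  m = 0000 → c = 000000000, weight = 0.
  m = 1000 → c = 000010011, weight = 3.
  m = 0100 → c = 011100001, weight = 4.
  m = 1100 → c = 011110010, weight = 5.
  m = 0010 → c = 000011011, weight = 4.
  m = 1010 → c = 000001000, weight = 1.
  m = 0110 → c = 011111010, weight = 6.
  m = 1110 → c = 011101001, weight = 5.
  m = 0001 → c = 100100101, weight = 4.
  m = 1001 → c = 100110110, weight = 5.
  m = 0101 → c = 111000100, weight = 4.
  m = 1101 → c = 111010111, weight = 7.
  m = 0011 → c = 100111110, weight = 6.
  m = 1011 → c = 100101101, weight = 5.
  m = 0111 → c = 111011111, weight = 8.
  m = 1111 → c = 111001100, weight = 5.
Tally weights:
  weight 0: 1 codewords.
  weight 1: 1 codewords.
  weight 3: 1 codewords.
  weight 4: 4 codewords.
  weight 5: 5 codewords.
  weight 6: 2 codewords.
  weight 7: 1 codewords.
  weight 8: 1 codewords.
Minimum distance d = smallest w > 0 with A_w > 0 = 1.
Sanity: Σ A_w = 16 = 2^4 = 16 ✓.


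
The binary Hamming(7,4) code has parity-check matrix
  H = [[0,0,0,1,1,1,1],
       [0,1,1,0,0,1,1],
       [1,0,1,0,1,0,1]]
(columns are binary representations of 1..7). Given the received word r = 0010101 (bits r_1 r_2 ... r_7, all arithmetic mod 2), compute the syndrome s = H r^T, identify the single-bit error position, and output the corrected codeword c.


s = (0, 0, 1)^T, error position = 1, corrected codeword c = 1010101

Compute s = H r^T mod 2 one row at a time:
  s_1 = 0 + 1 + 0 + 1 = 2 ≡ 0 (mod 2).
  s_2 = 0 + 1 + 0 + 1 = 2 ≡ 0 (mod 2).
  s_3 = 0 + 1 + 1 + 1 = 3 ≡ 1 (mod 2).
s = (0, 0, 1)^T — this equals column 1 of H (binary 001), so error is at position 1.
Correct: flip bit 1 of r = 0010101 to get c = 1010101.


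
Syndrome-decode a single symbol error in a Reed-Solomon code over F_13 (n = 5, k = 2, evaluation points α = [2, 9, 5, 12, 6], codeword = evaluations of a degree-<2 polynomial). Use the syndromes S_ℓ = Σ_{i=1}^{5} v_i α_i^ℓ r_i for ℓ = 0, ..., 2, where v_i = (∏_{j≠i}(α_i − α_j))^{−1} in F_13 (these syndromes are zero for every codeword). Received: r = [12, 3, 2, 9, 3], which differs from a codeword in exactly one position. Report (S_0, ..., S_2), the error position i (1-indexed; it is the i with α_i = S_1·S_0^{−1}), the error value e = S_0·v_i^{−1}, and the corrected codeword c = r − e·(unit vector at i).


S = (11, 8, 7), error at position 2, error magnitude e = 10, c = [12, 6, 2, 9, 3].

Step 1: column multipliers v_i = (∏_{j≠i}(α_i − α_j))^{−1} mod 13.
  i = 1 (α = 2): (2−9)(2−5)(2−12)(2−6) = (−7)·(−3)·(−10)·(−4) = 840 ≡ 8, so v_1 = 8^{−1} = 5 (mod 13).
  i = 2 (α = 9): (9−2)(9−5)(9−12)(9−6) = 7·4·(−3)·3 = −252 ≡ 8, so v_2 = 8^{−1} = 5 (mod 13).
  i = 3 (α = 5): (5−2)(5−9)(5−12)(5−6) = 3·(−4)·(−7)·(−1) = −84 ≡ 7, so v_3 = 7^{−1} = 2 (mod 13).
  i = 4 (α = 12): (12−2)(12−9)(12−5)(12−6) = 10·3·7·6 = 1260 ≡ 12, so v_4 = 12^{−1} = 12 (mod 13).
  i = 5 (α = 6): (6−2)(6−9)(6−5)(6−12) = 4·(−3)·1·(−6) = 72 ≡ 7, so v_5 = 7^{−1} = 2 (mod 13).
  v = [5, 5, 2, 12, 2].
Step 2: syndromes of r = [12, 3, 2, 9, 3] (all sums mod 13).
  S_0 = Σ v_i r_i = 5·12 + 5·3 + 2·2 + 12·9 + 2·3 = 193 ≡ 11.
  S_1 = Σ v_i α_i r_i = 5·2·12 + 5·9·3 + 2·5·2 + 12·12·9 + 2·6·3 = 1607 ≡ 8.
  α_i^2 mod 13 = [4, 3, 12, 1, 10].
  S_2 = Σ v_i α_i^2 r_i = 5·4·12 + 5·3·3 + 2·12·2 + 12·1·9 + 2·10·3 = 501 ≡ 7.
  S = (11, 8, 7) ≠ 0, so r is not a codeword (an error is present).
Step 3: locate the error. For a single error e at position i, S_ℓ = v_i·e·α_i^ℓ, so α_err = S_1/S_0.
  S_0^{−1} = 11^{−1} = 6 (mod 13), so α_err = 8·6 = 48 ≡ 9 = α_2. Error position i = 2.
  Consistency check: S_2/S_1 = 7·5 = 35 ≡ 9 = α_err ✓ (single-error assumption holds).
Step 4: error magnitude e = S_0/v_2 = S_0·∏_{j≠2}(α_2 − α_j) = 11·8 = 88 ≡ 10 (mod 13).
Step 5: correct position 2: c_2 = r_2 − e = 3 − 10 ≡ 6 (mod 13). Hence c = [12, 6, 2, 9, 3].
  Check: interpolating c through the α_i gives m(x) = 10 + 1·x (degree < 2) with m(α_i) = c_i for every i, so c is indeed a codeword.


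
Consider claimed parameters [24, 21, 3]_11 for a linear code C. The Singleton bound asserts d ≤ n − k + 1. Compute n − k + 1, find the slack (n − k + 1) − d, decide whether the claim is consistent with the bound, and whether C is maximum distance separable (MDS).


Singleton RHS = n − k + 1 = 4, slack = 1, bound satisfied, not MDS.

Singleton bound: d ≤ n − k + 1.
Here n = 24, k = 21, so n − k + 1 = 4.
Given d = 3, check d ≤ 4: YES.
Slack = (n − k + 1) − d = 1.
The code is NOT MDS (slack = 1 > 0).
Description: the claimed parameters are [24, 21, 3]_11; such a code would be non-MDS.


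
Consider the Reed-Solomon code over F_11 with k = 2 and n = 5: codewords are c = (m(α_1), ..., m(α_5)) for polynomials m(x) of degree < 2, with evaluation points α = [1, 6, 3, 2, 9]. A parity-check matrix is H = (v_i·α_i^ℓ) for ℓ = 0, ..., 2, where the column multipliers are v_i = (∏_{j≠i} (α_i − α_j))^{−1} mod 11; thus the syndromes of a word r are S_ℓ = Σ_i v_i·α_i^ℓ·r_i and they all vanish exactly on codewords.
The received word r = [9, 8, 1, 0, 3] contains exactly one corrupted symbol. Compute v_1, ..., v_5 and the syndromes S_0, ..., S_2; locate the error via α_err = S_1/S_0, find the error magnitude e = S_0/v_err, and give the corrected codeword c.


S = (7, 10, 8), error at position 3, error magnitude e = 10, c = [9, 8, 2, 0, 3].

Step 1: column multipliers v_i = (∏_{j≠i}(α_i − α_j))^{−1} mod 11.
  i = 1 (α = 1): (1−6)(1−3)(1−2)(1−9) = (−5)·(−2)·(−1)·(−8) = 80 ≡ 3, so v_1 = 3^{−1} = 4 (mod 11).
  i = 2 (α = 6): (6−1)(6−3)(6−2)(6−9) = 5·3·4·(−3) = −180 ≡ 7, so v_2 = 7^{−1} = 8 (mod 11).
  i = 3 (α = 3): (3−1)(3−6)(3−2)(3−9) = 2·(−3)·1·(−6) = 36 ≡ 3, so v_3 = 3^{−1} = 4 (mod 11).
  i = 4 (α = 2): (2−1)(2−6)(2−3)(2−9) = 1·(−4)·(−1)·(−7) = −28 ≡ 5, so v_4 = 5^{−1} = 9 (mod 11).
  i = 5 (α = 9): (9−1)(9−6)(9−3)(9−2) = 8·3·6·7 = 1008 ≡ 7, so v_5 = 7^{−1} = 8 (mod 11).
  v = [4, 8, 4, 9, 8].
Step 2: syndromes of r = [9, 8, 1, 0, 3] (all sums mod 11).
  S_0 = Σ v_i r_i = 4·9 + 8·8 + 4·1 + 9·0 + 8·3 = 128 ≡ 7.
  S_1 = Σ v_i α_i r_i = 4·1·9 + 8·6·8 + 4·3·1 + 9·2·0 + 8·9·3 = 648 ≡ 10.
  α_i^2 mod 11 = [1, 3, 9, 4, 4].
  S_2 = Σ v_i α_i^2 r_i = 4·1·9 + 8·3·8 + 4·9·1 + 9·4·0 + 8·4·3 = 360 ≡ 8.
  S = (7, 10, 8) ≠ 0, so r is not a codeword (an error is present).
Step 3: locate the error. For a single error e at position i, S_ℓ = v_i·e·α_i^ℓ, so α_err = S_1/S_0.
  S_0^{−1} = 7^{−1} = 8 (mod 11), so α_err = 10·8 = 80 ≡ 3 = α_3. Error position i = 3.
  Consistency check: S_2/S_1 = 8·10 = 80 ≡ 3 = α_err ✓ (single-error assumption holds).
Step 4: error magnitude e = S_0/v_3 = S_0·∏_{j≠3}(α_3 − α_j) = 7·3 = 21 ≡ 10 (mod 11).
Step 5: correct position 3: c_3 = r_3 − e = 1 − 10 ≡ 2 (mod 11). Hence c = [9, 8, 2, 0, 3].
  Check: interpolating c through the α_i gives m(x) = 7 + 2·x (degree < 2) with m(α_i) = c_i for every i, so c is indeed a codeword.
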